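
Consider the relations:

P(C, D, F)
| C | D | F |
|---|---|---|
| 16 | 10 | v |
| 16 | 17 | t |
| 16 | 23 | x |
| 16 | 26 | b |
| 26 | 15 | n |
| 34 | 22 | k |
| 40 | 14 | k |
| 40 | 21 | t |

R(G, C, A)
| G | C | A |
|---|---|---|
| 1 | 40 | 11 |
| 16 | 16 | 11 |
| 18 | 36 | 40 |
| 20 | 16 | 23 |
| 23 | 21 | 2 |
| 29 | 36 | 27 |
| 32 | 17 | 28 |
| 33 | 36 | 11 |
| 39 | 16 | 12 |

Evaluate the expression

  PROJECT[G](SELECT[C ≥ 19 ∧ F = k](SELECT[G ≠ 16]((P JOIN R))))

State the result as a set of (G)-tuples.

{1}

Joining P and R on C yields {(16, 10, v, 16, 11), (16, 10, v, 20, 23), (16, 10, v, 39, 12), (16, 17, t, 16, 11), (16, 17, t, 20, 23), (16, 17, t, 39, 12), (16, 23, x, 16, 11), (16, 23, x, 20, 23), (16, 23, x, 39, 12), (16, 26, b, 16, 11), (16, 26, b, 20, 23), (16, 26, b, 39, 12), (40, 14, k, 1, 11), (40, 21, t, 1, 11)}.
Apply σ_{G ≠ 16}; surviving tuples: {(16, 10, v, 20, 23), (16, 10, v, 39, 12), (16, 17, t, 20, 23), (16, 17, t, 39, 12), (16, 23, x, 20, 23), (16, 23, x, 39, 12), (16, 26, b, 20, 23), (16, 26, b, 39, 12), (40, 14, k, 1, 11), (40, 21, t, 1, 11)}
Apply σ_{C ≥ 19 ∧ F = k}; surviving tuples: {(40, 14, k, 1, 11)}
π[G]: project onto (G) → {1}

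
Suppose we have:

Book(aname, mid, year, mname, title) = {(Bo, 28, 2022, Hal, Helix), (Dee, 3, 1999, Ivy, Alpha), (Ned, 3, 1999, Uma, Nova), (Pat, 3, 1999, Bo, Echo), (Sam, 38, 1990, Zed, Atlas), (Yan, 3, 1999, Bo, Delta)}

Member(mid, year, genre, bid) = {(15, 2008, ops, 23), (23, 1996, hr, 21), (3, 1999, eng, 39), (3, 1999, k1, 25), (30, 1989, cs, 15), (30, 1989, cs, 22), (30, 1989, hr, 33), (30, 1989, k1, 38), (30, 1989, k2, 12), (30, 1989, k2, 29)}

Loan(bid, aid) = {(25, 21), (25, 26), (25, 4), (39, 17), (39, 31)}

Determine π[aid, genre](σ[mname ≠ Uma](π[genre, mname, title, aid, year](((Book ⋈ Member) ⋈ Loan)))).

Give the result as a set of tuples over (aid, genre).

{(17, eng), (21, k1), (26, k1), (31, eng), (4, k1)}

Joining Book and Member on mid, year yields {(Dee, 3, 1999, Ivy, Alpha, eng, 39), (Dee, 3, 1999, Ivy, Alpha, k1, 25), (Ned, 3, 1999, Uma, Nova, eng, 39), (Ned, 3, 1999, Uma, Nova, k1, 25), (Pat, 3, 1999, Bo, Echo, eng, 39), (Pat, 3, 1999, Bo, Echo, k1, 25), (Yan, 3, 1999, Bo, Delta, eng, 39), (Yan, 3, 1999, Bo, Delta, k1, 25)}.
Joining (Book ⋈ Member) and Loan on bid yields {(Dee, 3, 1999, Ivy, Alpha, eng, 39, 17), (Dee, 3, 1999, Ivy, Alpha, eng, 39, 31), (Dee, 3, 1999, Ivy, Alpha, k1, 25, 21), (Dee, 3, 1999, Ivy, Alpha, k1, 25, 26), (Dee, 3, 1999, Ivy, Alpha, k1, 25, 4), (Ned, 3, 1999, Uma, Nova, eng, 39, 17), (Ned, 3, 1999, Uma, Nova, eng, 39, 31), (Ned, 3, 1999, Uma, Nova, k1, 25, 21), (Ned, 3, 1999, Uma, Nova, k1, 25, 26), (Ned, 3, 1999, Uma, Nova, k1, 25, 4), (Pat, 3, 1999, Bo, Echo, eng, 39, 17), (Pat, 3, 1999, Bo, Echo, eng, 39, 31), (Pat, 3, 1999, Bo, Echo, k1, 25, 21), (Pat, 3, 1999, Bo, Echo, k1, 25, 26), (Pat, 3, 1999, Bo, Echo, k1, 25, 4), (Yan, 3, 1999, Bo, Delta, eng, 39, 17), (Yan, 3, 1999, Bo, Delta, eng, 39, 31), (Yan, 3, 1999, Bo, Delta, k1, 25, 21), (Yan, 3, 1999, Bo, Delta, k1, 25, 26), (Yan, 3, 1999, Bo, Delta, k1, 25, 4)}.
Keep only column(s) genre, mname, title, aid, year: {(eng, Bo, Delta, 17, 1999), (eng, Bo, Delta, 31, 1999), (eng, Bo, Echo, 17, 1999), (eng, Bo, Echo, 31, 1999), (eng, Ivy, Alpha, 17, 1999), (eng, Ivy, Alpha, 31, 1999), (eng, Uma, Nova, 17, 1999), (eng, Uma, Nova, 31, 1999), (k1, Bo, Delta, 21, 1999), (k1, Bo, Delta, 26, 1999), (k1, Bo, Delta, 4, 1999), (k1, Bo, Echo, 21, 1999), (k1, Bo, Echo, 26, 1999), (k1, Bo, Echo, 4, 1999), (k1, Ivy, Alpha, 21, 1999), (k1, Ivy, Alpha, 26, 1999), (k1, Ivy, Alpha, 4, 1999), (k1, Uma, Nova, 21, 1999), (k1, Uma, Nova, 26, 1999), (k1, Uma, Nova, 4, 1999)}
Filtering on mname ≠ Uma leaves {(eng, Bo, Delta, 17, 1999), (eng, Bo, Delta, 31, 1999), (eng, Bo, Echo, 17, 1999), (eng, Bo, Echo, 31, 1999), (eng, Ivy, Alpha, 17, 1999), (eng, Ivy, Alpha, 31, 1999), (k1, Bo, Delta, 21, 1999), (k1, Bo, Delta, 26, 1999), (k1, Bo, Delta, 4, 1999), (k1, Bo, Echo, 21, 1999), (k1, Bo, Echo, 26, 1999), (k1, Bo, Echo, 4, 1999), (k1, Ivy, Alpha, 21, 1999), (k1, Ivy, Alpha, 26, 1999), (k1, Ivy, Alpha, 4, 1999)}.
Keep only column(s) aid, genre (10 duplicate(s) eliminated): {(17, eng), (21, k1), (26, k1), (31, eng), (4, k1)}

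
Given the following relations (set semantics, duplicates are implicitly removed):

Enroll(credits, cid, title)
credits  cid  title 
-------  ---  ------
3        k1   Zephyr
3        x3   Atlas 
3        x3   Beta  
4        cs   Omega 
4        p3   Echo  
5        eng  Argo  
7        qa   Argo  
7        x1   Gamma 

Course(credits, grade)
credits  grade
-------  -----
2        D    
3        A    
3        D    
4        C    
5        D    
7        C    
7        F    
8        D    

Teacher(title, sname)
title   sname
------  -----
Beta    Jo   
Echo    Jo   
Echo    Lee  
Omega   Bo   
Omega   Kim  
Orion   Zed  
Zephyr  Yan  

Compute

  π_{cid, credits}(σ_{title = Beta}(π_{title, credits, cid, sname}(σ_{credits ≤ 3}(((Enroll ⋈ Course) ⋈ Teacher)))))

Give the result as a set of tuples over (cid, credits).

Joining Enroll and Course on credits yields {(3, k1, Zephyr, A), (3, k1, Zephyr, D), (3, x3, Atlas, A), (3, x3, Atlas, D), (3, x3, Beta, A), (3, x3, Beta, D), (4, cs, Omega, C), (4, p3, Echo, C), (5, eng, Argo, D), (7, qa, Argo, C), (7, qa, Argo, F), (7, x1, Gamma, C), (7, x1, Gamma, F)}.
Joining (Enroll ⋈ Course) and Teacher on title yields {(3, k1, Zephyr, A, Yan), (3, k1, Zephyr, D, Yan), (3, x3, Beta, A, Jo), (3, x3, Beta, D, Jo), (4, cs, Omega, C, Bo), (4, cs, Omega, C, Kim), (4, p3, Echo, C, Jo), (4, p3, Echo, C, Lee)}.
Filtering on credits ≤ 3 leaves {(3, k1, Zephyr, A, Yan), (3, k1, Zephyr, D, Yan), (3, x3, Beta, A, Jo), (3, x3, Beta, D, Jo)}.
π_{title, credits, cid, sname} gives {(Beta, 3, x3, Jo), (Zephyr, 3, k1, Yan)} (2 duplicate(s) eliminated).
Filtering on title = Beta leaves {(Beta, 3, x3, Jo)}.
π_{cid, credits} gives {(x3, 3)}.

{(x3, 3)}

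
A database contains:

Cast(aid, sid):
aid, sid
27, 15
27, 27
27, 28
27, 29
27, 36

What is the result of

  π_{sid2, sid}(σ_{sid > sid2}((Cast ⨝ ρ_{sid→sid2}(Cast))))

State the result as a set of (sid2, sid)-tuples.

ρ[sid→sid2]: schema becomes (aid, sid2); tuples unchanged.
Joining Cast and ρ_{sid→sid2}(Cast) on aid yields {(27, 15, 15), (27, 15, 27), (27, 15, 28), (27, 15, 29), (27, 15, 36), (27, 27, 15), (27, 27, 27), (27, 27, 28), (27, 27, 29), (27, 27, 36), (27, 28, 15), (27, 28, 27), (27, 28, 28), (27, 28, 29), (27, 28, 36), (27, 29, 15), (27, 29, 27), (27, 29, 28), (27, 29, 29), (27, 29, 36), (27, 36, 15), (27, 36, 27), (27, 36, 28), (27, 36, 29), (27, 36, 36)}.
σ[sid > sid2]: keep tuples satisfying sid > sid2 → {(27, 27, 15), (27, 28, 15), (27, 28, 27), (27, 29, 15), (27, 29, 27), (27, 29, 28), (27, 36, 15), (27, 36, 27), (27, 36, 28), (27, 36, 29)}
π[sid2, sid]: project onto (sid2, sid) → {(15, 27), (15, 28), (15, 29), (15, 36), (27, 28), (27, 29), (27, 36), (28, 29), (28, 36), (29, 36)}

{(15, 27), (15, 28), (15, 29), (15, 36), (27, 28), (27, 29), (27, 36), (28, 29), (28, 36), (29, 36)}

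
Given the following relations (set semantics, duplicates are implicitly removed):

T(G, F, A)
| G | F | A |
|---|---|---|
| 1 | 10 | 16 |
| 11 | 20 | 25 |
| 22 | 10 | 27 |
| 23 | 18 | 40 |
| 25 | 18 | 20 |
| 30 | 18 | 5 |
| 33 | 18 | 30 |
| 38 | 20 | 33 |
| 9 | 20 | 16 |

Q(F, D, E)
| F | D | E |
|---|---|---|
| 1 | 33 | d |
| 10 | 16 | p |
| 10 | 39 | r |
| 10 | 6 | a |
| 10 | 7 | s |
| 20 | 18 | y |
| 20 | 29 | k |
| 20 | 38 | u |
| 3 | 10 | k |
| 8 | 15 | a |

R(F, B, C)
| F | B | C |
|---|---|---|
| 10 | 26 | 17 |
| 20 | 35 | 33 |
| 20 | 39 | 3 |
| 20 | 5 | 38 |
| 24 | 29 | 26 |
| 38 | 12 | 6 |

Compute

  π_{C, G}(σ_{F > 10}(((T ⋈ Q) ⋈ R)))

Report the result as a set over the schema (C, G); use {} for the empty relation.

Joining T and Q on F yields {(1, 10, 16, 16, p), (1, 10, 16, 39, r), (1, 10, 16, 6, a), (1, 10, 16, 7, s), (11, 20, 25, 18, y), (11, 20, 25, 29, k), (11, 20, 25, 38, u), (22, 10, 27, 16, p), (22, 10, 27, 39, r), (22, 10, 27, 6, a), (22, 10, 27, 7, s), (38, 20, 33, 18, y), (38, 20, 33, 29, k), (38, 20, 33, 38, u), (9, 20, 16, 18, y), (9, 20, 16, 29, k), (9, 20, 16, 38, u)}.
Joining (T ⋈ Q) and R on F yields {(1, 10, 16, 16, p, 26, 17), (1, 10, 16, 39, r, 26, 17), (1, 10, 16, 6, a, 26, 17), (1, 10, 16, 7, s, 26, 17), (11, 20, 25, 18, y, 35, 33), (11, 20, 25, 18, y, 39, 3), (11, 20, 25, 18, y, 5, 38), (11, 20, 25, 29, k, 35, 33), (11, 20, 25, 29, k, 39, 3), (11, 20, 25, 29, k, 5, 38), (11, 20, 25, 38, u, 35, 33), (11, 20, 25, 38, u, 39, 3), (11, 20, 25, 38, u, 5, 38), (22, 10, 27, 16, p, 26, 17), (22, 10, 27, 39, r, 26, 17), (22, 10, 27, 6, a, 26, 17), (22, 10, 27, 7, s, 26, 17), (38, 20, 33, 18, y, 35, 33), (38, 20, 33, 18, y, 39, 3), (38, 20, 33, 18, y, 5, 38), (38, 20, 33, 29, k, 35, 33), (38, 20, 33, 29, k, 39, 3), (38, 20, 33, 29, k, 5, 38), (38, 20, 33, 38, u, 35, 33), (38, 20, 33, 38, u, 39, 3), (38, 20, 33, 38, u, 5, 38), (9, 20, 16, 18, y, 35, 33), (9, 20, 16, 18, y, 39, 3), (9, 20, 16, 18, y, 5, 38), (9, 20, 16, 29, k, 35, 33), (9, 20, 16, 29, k, 39, 3), (9, 20, 16, 29, k, 5, 38), (9, 20, 16, 38, u, 35, 33), (9, 20, 16, 38, u, 39, 3), (9, 20, 16, 38, u, 5, 38)}.
Filtering on F > 10 leaves {(11, 20, 25, 18, y, 35, 33), (11, 20, 25, 18, y, 39, 3), (11, 20, 25, 18, y, 5, 38), (11, 20, 25, 29, k, 35, 33), (11, 20, 25, 29, k, 39, 3), (11, 20, 25, 29, k, 5, 38), (11, 20, 25, 38, u, 35, 33), (11, 20, 25, 38, u, 39, 3), (11, 20, 25, 38, u, 5, 38), (38, 20, 33, 18, y, 35, 33), (38, 20, 33, 18, y, 39, 3), (38, 20, 33, 18, y, 5, 38), (38, 20, 33, 29, k, 35, 33), (38, 20, 33, 29, k, 39, 3), (38, 20, 33, 29, k, 5, 38), (38, 20, 33, 38, u, 35, 33), (38, 20, 33, 38, u, 39, 3), (38, 20, 33, 38, u, 5, 38), (9, 20, 16, 18, y, 35, 33), (9, 20, 16, 18, y, 39, 3), (9, 20, 16, 18, y, 5, 38), (9, 20, 16, 29, k, 35, 33), (9, 20, 16, 29, k, 39, 3), (9, 20, 16, 29, k, 5, 38), (9, 20, 16, 38, u, 35, 33), (9, 20, 16, 38, u, 39, 3), (9, 20, 16, 38, u, 5, 38)}.
Projecting to C, G (18 duplicate(s) eliminated): {(3, 11), (3, 38), (3, 9), (33, 11), (33, 38), (33, 9), (38, 11), (38, 38), (38, 9)}

{(3, 11), (3, 38), (3, 9), (33, 11), (33, 38), (33, 9), (38, 11), (38, 38), (38, 9)}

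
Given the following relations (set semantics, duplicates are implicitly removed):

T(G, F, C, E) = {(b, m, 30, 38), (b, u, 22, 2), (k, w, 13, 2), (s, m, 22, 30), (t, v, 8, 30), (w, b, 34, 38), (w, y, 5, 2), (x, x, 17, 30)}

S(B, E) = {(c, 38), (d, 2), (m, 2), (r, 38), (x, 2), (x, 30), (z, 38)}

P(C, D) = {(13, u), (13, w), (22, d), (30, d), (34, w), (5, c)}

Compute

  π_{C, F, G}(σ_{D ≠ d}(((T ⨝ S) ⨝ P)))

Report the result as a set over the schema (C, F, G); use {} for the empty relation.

T ⋈ S (natural join on E): {(b, m, 30, 38, c), (b, m, 30, 38, r), (b, m, 30, 38, z), (b, u, 22, 2, d), (b, u, 22, 2, m), (b, u, 22, 2, x), (k, w, 13, 2, d), (k, w, 13, 2, m), (k, w, 13, 2, x), (s, m, 22, 30, x), (t, v, 8, 30, x), (w, b, 34, 38, c), (w, b, 34, 38, r), (w, b, 34, 38, z), (w, y, 5, 2, d), (w, y, 5, 2, m), (w, y, 5, 2, x), (x, x, 17, 30, x)}
(T ⨝ S) ⋈ P (natural join on C): {(b, m, 30, 38, c, d), (b, m, 30, 38, r, d), (b, m, 30, 38, z, d), (b, u, 22, 2, d, d), (b, u, 22, 2, m, d), (b, u, 22, 2, x, d), (k, w, 13, 2, d, u), (k, w, 13, 2, d, w), (k, w, 13, 2, m, u), (k, w, 13, 2, m, w), (k, w, 13, 2, x, u), (k, w, 13, 2, x, w), (s, m, 22, 30, x, d), (w, b, 34, 38, c, w), (w, b, 34, 38, r, w), (w, b, 34, 38, z, w), (w, y, 5, 2, d, c), (w, y, 5, 2, m, c), (w, y, 5, 2, x, c)}
Filtering on D ≠ d leaves {(k, w, 13, 2, d, u), (k, w, 13, 2, d, w), (k, w, 13, 2, m, u), (k, w, 13, 2, m, w), (k, w, 13, 2, x, u), (k, w, 13, 2, x, w), (w, b, 34, 38, c, w), (w, b, 34, 38, r, w), (w, b, 34, 38, z, w), (w, y, 5, 2, d, c), (w, y, 5, 2, m, c), (w, y, 5, 2, x, c)}.
Keep only column(s) C, F, G (9 duplicate(s) eliminated): {(13, w, k), (34, b, w), (5, y, w)}

{(13, w, k), (34, b, w), (5, y, w)}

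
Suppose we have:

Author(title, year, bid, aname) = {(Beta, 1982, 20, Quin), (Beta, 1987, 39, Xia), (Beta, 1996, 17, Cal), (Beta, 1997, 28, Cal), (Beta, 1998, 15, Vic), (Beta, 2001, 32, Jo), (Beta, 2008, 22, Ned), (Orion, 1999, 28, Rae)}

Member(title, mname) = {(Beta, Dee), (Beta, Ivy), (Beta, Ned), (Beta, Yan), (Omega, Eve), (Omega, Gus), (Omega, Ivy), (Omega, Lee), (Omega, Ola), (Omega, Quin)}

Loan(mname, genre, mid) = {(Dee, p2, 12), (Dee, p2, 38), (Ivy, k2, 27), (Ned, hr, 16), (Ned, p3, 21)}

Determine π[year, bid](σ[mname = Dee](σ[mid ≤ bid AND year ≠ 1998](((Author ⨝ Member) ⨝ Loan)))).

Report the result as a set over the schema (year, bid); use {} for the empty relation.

{(1982, 20), (1987, 39), (1996, 17), (1997, 28), (2001, 32), (2008, 22)}

Natural join on title: {(Beta, 1982, 20, Quin, Dee), (Beta, 1982, 20, Quin, Ivy), (Beta, 1982, 20, Quin, Ned), (Beta, 1982, 20, Quin, Yan), (Beta, 1987, 39, Xia, Dee), (Beta, 1987, 39, Xia, Ivy), (Beta, 1987, 39, Xia, Ned), (Beta, 1987, 39, Xia, Yan), (Beta, 1996, 17, Cal, Dee), (Beta, 1996, 17, Cal, Ivy), (Beta, 1996, 17, Cal, Ned), (Beta, 1996, 17, Cal, Yan), (Beta, 1997, 28, Cal, Dee), (Beta, 1997, 28, Cal, Ivy), (Beta, 1997, 28, Cal, Ned), (Beta, 1997, 28, Cal, Yan), (Beta, 1998, 15, Vic, Dee), (Beta, 1998, 15, Vic, Ivy), (Beta, 1998, 15, Vic, Ned), (Beta, 1998, 15, Vic, Yan), (Beta, 2001, 32, Jo, Dee), (Beta, 2001, 32, Jo, Ivy), (Beta, 2001, 32, Jo, Ned), (Beta, 2001, 32, Jo, Yan), (Beta, 2008, 22, Ned, Dee), (Beta, 2008, 22, Ned, Ivy), (Beta, 2008, 22, Ned, Ned), (Beta, 2008, 22, Ned, Yan)}
Natural join on mname: {(Beta, 1982, 20, Quin, Dee, p2, 12), (Beta, 1982, 20, Quin, Dee, p2, 38), (Beta, 1982, 20, Quin, Ivy, k2, 27), (Beta, 1982, 20, Quin, Ned, hr, 16), (Beta, 1982, 20, Quin, Ned, p3, 21), (Beta, 1987, 39, Xia, Dee, p2, 12), (Beta, 1987, 39, Xia, Dee, p2, 38), (Beta, 1987, 39, Xia, Ivy, k2, 27), (Beta, 1987, 39, Xia, Ned, hr, 16), (Beta, 1987, 39, Xia, Ned, p3, 21), (Beta, 1996, 17, Cal, Dee, p2, 12), (Beta, 1996, 17, Cal, Dee, p2, 38), (Beta, 1996, 17, Cal, Ivy, k2, 27), (Beta, 1996, 17, Cal, Ned, hr, 16), (Beta, 1996, 17, Cal, Ned, p3, 21), (Beta, 1997, 28, Cal, Dee, p2, 12), (Beta, 1997, 28, Cal, Dee, p2, 38), (Beta, 1997, 28, Cal, Ivy, k2, 27), (Beta, 1997, 28, Cal, Ned, hr, 16), (Beta, 1997, 28, Cal, Ned, p3, 21), (Beta, 1998, 15, Vic, Dee, p2, 12), (Beta, 1998, 15, Vic, Dee, p2, 38), (Beta, 1998, 15, Vic, Ivy, k2, 27), (Beta, 1998, 15, Vic, Ned, hr, 16), (Beta, 1998, 15, Vic, Ned, p3, 21), (Beta, 2001, 32, Jo, Dee, p2, 12), (Beta, 2001, 32, Jo, Dee, p2, 38), (Beta, 2001, 32, Jo, Ivy, k2, 27), (Beta, 2001, 32, Jo, Ned, hr, 16), (Beta, 2001, 32, Jo, Ned, p3, 21), (Beta, 2008, 22, Ned, Dee, p2, 12), (Beta, 2008, 22, Ned, Dee, p2, 38), (Beta, 2008, 22, Ned, Ivy, k2, 27), (Beta, 2008, 22, Ned, Ned, hr, 16), (Beta, 2008, 22, Ned, Ned, p3, 21)}
Selection mid ≤ bid AND year ≠ 1998: {(Beta, 1982, 20, Quin, Dee, p2, 12), (Beta, 1982, 20, Quin, Ned, hr, 16), (Beta, 1987, 39, Xia, Dee, p2, 12), (Beta, 1987, 39, Xia, Dee, p2, 38), (Beta, 1987, 39, Xia, Ivy, k2, 27), (Beta, 1987, 39, Xia, Ned, hr, 16), (Beta, 1987, 39, Xia, Ned, p3, 21), (Beta, 1996, 17, Cal, Dee, p2, 12), (Beta, 1996, 17, Cal, Ned, hr, 16), (Beta, 1997, 28, Cal, Dee, p2, 12), (Beta, 1997, 28, Cal, Ivy, k2, 27), (Beta, 1997, 28, Cal, Ned, hr, 16), (Beta, 1997, 28, Cal, Ned, p3, 21), (Beta, 2001, 32, Jo, Dee, p2, 12), (Beta, 2001, 32, Jo, Ivy, k2, 27), (Beta, 2001, 32, Jo, Ned, hr, 16), (Beta, 2001, 32, Jo, Ned, p3, 21), (Beta, 2008, 22, Ned, Dee, p2, 12), (Beta, 2008, 22, Ned, Ned, hr, 16), (Beta, 2008, 22, Ned, Ned, p3, 21)}
Selection mname = Dee: {(Beta, 1982, 20, Quin, Dee, p2, 12), (Beta, 1987, 39, Xia, Dee, p2, 12), (Beta, 1987, 39, Xia, Dee, p2, 38), (Beta, 1996, 17, Cal, Dee, p2, 12), (Beta, 1997, 28, Cal, Dee, p2, 12), (Beta, 2001, 32, Jo, Dee, p2, 12), (Beta, 2008, 22, Ned, Dee, p2, 12)}
Keep only column(s) year, bid (1 duplicate(s) eliminated): {(1982, 20), (1987, 39), (1996, 17), (1997, 28), (2001, 32), (2008, 22)}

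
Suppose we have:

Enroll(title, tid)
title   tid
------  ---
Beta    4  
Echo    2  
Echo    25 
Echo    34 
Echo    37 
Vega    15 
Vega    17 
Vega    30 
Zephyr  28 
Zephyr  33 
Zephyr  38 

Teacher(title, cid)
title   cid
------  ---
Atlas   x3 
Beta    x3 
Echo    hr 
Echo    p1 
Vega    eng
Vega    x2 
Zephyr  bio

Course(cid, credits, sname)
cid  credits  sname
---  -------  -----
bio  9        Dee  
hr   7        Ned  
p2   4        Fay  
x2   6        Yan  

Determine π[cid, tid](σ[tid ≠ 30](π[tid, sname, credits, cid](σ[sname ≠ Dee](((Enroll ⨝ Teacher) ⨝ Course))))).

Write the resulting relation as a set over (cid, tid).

{(hr, 2), (hr, 25), (hr, 34), (hr, 37), (x2, 15), (x2, 17)}

Natural join on title: {(Beta, 4, x3), (Echo, 2, hr), (Echo, 2, p1), (Echo, 25, hr), (Echo, 25, p1), (Echo, 34, hr), (Echo, 34, p1), (Echo, 37, hr), (Echo, 37, p1), (Vega, 15, eng), (Vega, 15, x2), (Vega, 17, eng), (Vega, 17, x2), (Vega, 30, eng), (Vega, 30, x2), (Zephyr, 28, bio), (Zephyr, 33, bio), (Zephyr, 38, bio)}
Natural join on cid: {(Echo, 2, hr, 7, Ned), (Echo, 25, hr, 7, Ned), (Echo, 34, hr, 7, Ned), (Echo, 37, hr, 7, Ned), (Vega, 15, x2, 6, Yan), (Vega, 17, x2, 6, Yan), (Vega, 30, x2, 6, Yan), (Zephyr, 28, bio, 9, Dee), (Zephyr, 33, bio, 9, Dee), (Zephyr, 38, bio, 9, Dee)}
Filtering on sname ≠ Dee leaves {(Echo, 2, hr, 7, Ned), (Echo, 25, hr, 7, Ned), (Echo, 34, hr, 7, Ned), (Echo, 37, hr, 7, Ned), (Vega, 15, x2, 6, Yan), (Vega, 17, x2, 6, Yan), (Vega, 30, x2, 6, Yan)}.
Projecting to tid, sname, credits, cid: {(15, Yan, 6, x2), (17, Yan, 6, x2), (2, Ned, 7, hr), (25, Ned, 7, hr), (30, Yan, 6, x2), (34, Ned, 7, hr), (37, Ned, 7, hr)}
Filtering on tid ≠ 30 leaves {(15, Yan, 6, x2), (17, Yan, 6, x2), (2, Ned, 7, hr), (25, Ned, 7, hr), (34, Ned, 7, hr), (37, Ned, 7, hr)}.
Projecting to cid, tid: {(hr, 2), (hr, 25), (hr, 34), (hr, 37), (x2, 15), (x2, 17)}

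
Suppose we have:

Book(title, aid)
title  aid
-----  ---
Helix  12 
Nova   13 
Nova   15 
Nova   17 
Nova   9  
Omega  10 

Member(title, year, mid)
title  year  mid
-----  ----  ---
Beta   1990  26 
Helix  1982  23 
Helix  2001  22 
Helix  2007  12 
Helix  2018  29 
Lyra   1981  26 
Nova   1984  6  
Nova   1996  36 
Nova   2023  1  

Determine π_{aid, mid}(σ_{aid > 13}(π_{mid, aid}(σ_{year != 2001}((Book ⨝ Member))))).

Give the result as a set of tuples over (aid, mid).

Book ⋈ Member (natural join on title): {(Helix, 12, 1982, 23), (Helix, 12, 2001, 22), (Helix, 12, 2007, 12), (Helix, 12, 2018, 29), (Nova, 13, 1984, 6), (Nova, 13, 1996, 36), (Nova, 13, 2023, 1), (Nova, 15, 1984, 6), (Nova, 15, 1996, 36), (Nova, 15, 2023, 1), (Nova, 17, 1984, 6), (Nova, 17, 1996, 36), (Nova, 17, 2023, 1), (Nova, 9, 1984, 6), (Nova, 9, 1996, 36), (Nova, 9, 2023, 1)}
σ[year != 2001]: keep tuples satisfying year != 2001 → {(Helix, 12, 1982, 23), (Helix, 12, 2007, 12), (Helix, 12, 2018, 29), (Nova, 13, 1984, 6), (Nova, 13, 1996, 36), (Nova, 13, 2023, 1), (Nova, 15, 1984, 6), (Nova, 15, 1996, 36), (Nova, 15, 2023, 1), (Nova, 17, 1984, 6), (Nova, 17, 1996, 36), (Nova, 17, 2023, 1), (Nova, 9, 1984, 6), (Nova, 9, 1996, 36), (Nova, 9, 2023, 1)}
π_{mid, aid} gives {(1, 13), (1, 15), (1, 17), (1, 9), (12, 12), (23, 12), (29, 12), (36, 13), (36, 15), (36, 17), (36, 9), (6, 13), (6, 15), (6, 17), (6, 9)}.
σ[aid > 13]: keep tuples satisfying aid > 13 → {(1, 15), (1, 17), (36, 15), (36, 17), (6, 15), (6, 17)}
π_{aid, mid} gives {(15, 1), (15, 36), (15, 6), (17, 1), (17, 36), (17, 6)}.

{(15, 1), (15, 36), (15, 6), (17, 1), (17, 36), (17, 6)}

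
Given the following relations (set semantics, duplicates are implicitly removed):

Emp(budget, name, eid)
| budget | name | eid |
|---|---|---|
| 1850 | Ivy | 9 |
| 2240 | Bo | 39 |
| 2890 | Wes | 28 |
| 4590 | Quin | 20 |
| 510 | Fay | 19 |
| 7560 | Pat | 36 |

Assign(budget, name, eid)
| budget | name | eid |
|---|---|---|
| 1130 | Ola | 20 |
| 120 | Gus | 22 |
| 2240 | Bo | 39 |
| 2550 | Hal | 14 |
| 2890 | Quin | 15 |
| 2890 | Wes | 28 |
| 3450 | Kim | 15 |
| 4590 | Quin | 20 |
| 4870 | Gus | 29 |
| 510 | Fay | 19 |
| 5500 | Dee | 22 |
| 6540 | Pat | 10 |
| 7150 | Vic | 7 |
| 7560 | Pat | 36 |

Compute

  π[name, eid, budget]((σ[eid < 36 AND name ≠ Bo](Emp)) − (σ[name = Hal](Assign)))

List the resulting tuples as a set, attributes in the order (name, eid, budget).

Selection eid < 36 AND name ≠ Bo: {(1850, Ivy, 9), (2890, Wes, 28), (4590, Quin, 20), (510, Fay, 19)}
Selection name = Hal: {(2550, Hal, 14)}
Taking the difference: {(1850, Ivy, 9), (2890, Wes, 28), (4590, Quin, 20), (510, Fay, 19)}
Keep only column(s) name, eid, budget: {(Fay, 19, 510), (Ivy, 9, 1850), (Quin, 20, 4590), (Wes, 28, 2890)}

{(Fay, 19, 510), (Ivy, 9, 1850), (Quin, 20, 4590), (Wes, 28, 2890)}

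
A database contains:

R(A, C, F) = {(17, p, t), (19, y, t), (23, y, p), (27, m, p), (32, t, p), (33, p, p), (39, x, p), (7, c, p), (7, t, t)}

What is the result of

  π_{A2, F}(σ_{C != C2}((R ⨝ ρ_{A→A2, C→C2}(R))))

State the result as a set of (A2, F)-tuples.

ρ[A→A2, C→C2]: schema becomes (A2, C2, F); tuples unchanged.
R ⋈ ρ_{A→A2, C→C2}(R) (natural join on F): {(17, p, t, 17, p), (17, p, t, 19, y), (17, p, t, 7, t), (19, y, t, 17, p), (19, y, t, 19, y), (19, y, t, 7, t), (23, y, p, 23, y), (23, y, p, 27, m), (23, y, p, 32, t), (23, y, p, 33, p), (23, y, p, 39, x), (23, y, p, 7, c), (27, m, p, 23, y), (27, m, p, 27, m), (27, m, p, 32, t), (27, m, p, 33, p), (27, m, p, 39, x), (27, m, p, 7, c), (32, t, p, 23, y), (32, t, p, 27, m), (32, t, p, 32, t), (32, t, p, 33, p), (32, t, p, 39, x), (32, t, p, 7, c), (33, p, p, 23, y), (33, p, p, 27, m), (33, p, p, 32, t), (33, p, p, 33, p), (33, p, p, 39, x), (33, p, p, 7, c), (39, x, p, 23, y), (39, x, p, 27, m), (39, x, p, 32, t), (39, x, p, 33, p), (39, x, p, 39, x), (39, x, p, 7, c), (7, c, p, 23, y), (7, c, p, 27, m), (7, c, p, 32, t), (7, c, p, 33, p), (7, c, p, 39, x), (7, c, p, 7, c), (7, t, t, 17, p), (7, t, t, 19, y), (7, t, t, 7, t)}
σ[C != C2]: keep tuples satisfying C != C2 → {(17, p, t, 19, y), (17, p, t, 7, t), (19, y, t, 17, p), (19, y, t, 7, t), (23, y, p, 27, m), (23, y, p, 32, t), (23, y, p, 33, p), (23, y, p, 39, x), (23, y, p, 7, c), (27, m, p, 23, y), (27, m, p, 32, t), (27, m, p, 33, p), (27, m, p, 39, x), (27, m, p, 7, c), (32, t, p, 23, y), (32, t, p, 27, m), (32, t, p, 33, p), (32, t, p, 39, x), (32, t, p, 7, c), (33, p, p, 23, y), (33, p, p, 27, m), (33, p, p, 32, t), (33, p, p, 39, x), (33, p, p, 7, c), (39, x, p, 23, y), (39, x, p, 27, m), (39, x, p, 32, t), (39, x, p, 33, p), (39, x, p, 7, c), (7, c, p, 23, y), (7, c, p, 27, m), (7, c, p, 32, t), (7, c, p, 33, p), (7, c, p, 39, x), (7, t, t, 17, p), (7, t, t, 19, y)}
π[A2, F]: project onto (A2, F) (27 duplicate(s) eliminated) → {(17, t), (19, t), (23, p), (27, p), (32, p), (33, p), (39, p), (7, p), (7, t)}

{(17, t), (19, t), (23, p), (27, p), (32, p), (33, p), (39, p), (7, p), (7, t)}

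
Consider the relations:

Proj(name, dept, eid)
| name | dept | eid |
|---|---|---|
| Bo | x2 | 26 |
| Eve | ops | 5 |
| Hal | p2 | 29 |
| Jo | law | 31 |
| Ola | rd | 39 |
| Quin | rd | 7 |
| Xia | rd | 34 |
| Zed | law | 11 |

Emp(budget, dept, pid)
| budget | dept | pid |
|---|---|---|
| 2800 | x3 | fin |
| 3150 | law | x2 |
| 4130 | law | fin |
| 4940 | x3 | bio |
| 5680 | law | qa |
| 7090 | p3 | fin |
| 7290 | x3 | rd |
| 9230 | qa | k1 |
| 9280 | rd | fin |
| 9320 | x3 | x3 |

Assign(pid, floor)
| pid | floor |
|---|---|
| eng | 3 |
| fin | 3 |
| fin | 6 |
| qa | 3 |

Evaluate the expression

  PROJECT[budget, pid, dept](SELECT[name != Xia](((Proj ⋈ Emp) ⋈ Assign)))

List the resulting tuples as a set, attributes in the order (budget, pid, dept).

{(4130, fin, law), (5680, qa, law), (9280, fin, rd)}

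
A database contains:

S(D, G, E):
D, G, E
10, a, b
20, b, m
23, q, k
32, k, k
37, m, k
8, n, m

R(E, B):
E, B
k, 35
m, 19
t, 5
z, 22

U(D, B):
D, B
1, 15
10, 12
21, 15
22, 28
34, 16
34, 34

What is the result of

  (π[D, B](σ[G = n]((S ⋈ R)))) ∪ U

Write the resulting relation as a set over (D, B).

Joining S and R on E yields {(20, b, m, 19), (23, q, k, 35), (32, k, k, 35), (37, m, k, 35), (8, n, m, 19)}.
σ[G = n]: keep tuples satisfying G = n → {(8, n, m, 19)}
Projecting to D, B: {(8, 19)}
Set union of the two operands is {(1, 15), (10, 12), (21, 15), (22, 28), (34, 16), (34, 34), (8, 19)}.

{(1, 15), (10, 12), (21, 15), (22, 28), (34, 16), (34, 34), (8, 19)}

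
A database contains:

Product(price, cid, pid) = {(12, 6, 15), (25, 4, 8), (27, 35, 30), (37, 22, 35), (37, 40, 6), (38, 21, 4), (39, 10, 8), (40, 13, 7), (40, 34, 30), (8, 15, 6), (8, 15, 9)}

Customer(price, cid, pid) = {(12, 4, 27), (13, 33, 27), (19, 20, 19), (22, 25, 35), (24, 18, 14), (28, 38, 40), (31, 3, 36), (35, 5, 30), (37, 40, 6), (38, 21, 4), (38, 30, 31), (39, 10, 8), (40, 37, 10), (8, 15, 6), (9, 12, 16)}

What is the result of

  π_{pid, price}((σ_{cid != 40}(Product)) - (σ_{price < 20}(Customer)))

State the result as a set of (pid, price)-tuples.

Filtering on cid != 40 leaves {(12, 6, 15), (25, 4, 8), (27, 35, 30), (37, 22, 35), (38, 21, 4), (39, 10, 8), (40, 13, 7), (40, 34, 30), (8, 15, 6), (8, 15, 9)}.
Filtering on price < 20 leaves {(12, 4, 27), (13, 33, 27), (19, 20, 19), (8, 15, 6), (9, 12, 16)}.
Taking the difference: {(12, 6, 15), (25, 4, 8), (27, 35, 30), (37, 22, 35), (38, 21, 4), (39, 10, 8), (40, 13, 7), (40, 34, 30), (8, 15, 9)}
Projecting to pid, price: {(15, 12), (30, 27), (30, 40), (35, 37), (4, 38), (7, 40), (8, 25), (8, 39), (9, 8)}

{(15, 12), (30, 27), (30, 40), (35, 37), (4, 38), (7, 40), (8, 25), (8, 39), (9, 8)}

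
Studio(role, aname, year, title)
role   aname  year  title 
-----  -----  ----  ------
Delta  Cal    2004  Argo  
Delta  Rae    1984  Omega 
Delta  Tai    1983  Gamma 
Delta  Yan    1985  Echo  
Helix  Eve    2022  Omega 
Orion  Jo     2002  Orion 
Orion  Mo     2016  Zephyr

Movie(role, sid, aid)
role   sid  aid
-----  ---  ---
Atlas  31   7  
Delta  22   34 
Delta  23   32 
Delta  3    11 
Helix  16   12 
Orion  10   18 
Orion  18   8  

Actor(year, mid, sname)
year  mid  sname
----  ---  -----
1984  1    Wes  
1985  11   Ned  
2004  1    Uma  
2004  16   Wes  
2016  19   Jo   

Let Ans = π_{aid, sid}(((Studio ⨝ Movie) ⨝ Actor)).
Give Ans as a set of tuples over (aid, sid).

{(11, 3), (18, 10), (32, 23), (34, 22), (8, 18)}

Studio ⋈ Movie (natural join on role): {(Delta, Cal, 2004, Argo, 22, 34), (Delta, Cal, 2004, Argo, 23, 32), (Delta, Cal, 2004, Argo, 3, 11), (Delta, Rae, 1984, Omega, 22, 34), (Delta, Rae, 1984, Omega, 23, 32), (Delta, Rae, 1984, Omega, 3, 11), (Delta, Tai, 1983, Gamma, 22, 34), (Delta, Tai, 1983, Gamma, 23, 32), (Delta, Tai, 1983, Gamma, 3, 11), (Delta, Yan, 1985, Echo, 22, 34), (Delta, Yan, 1985, Echo, 23, 32), (Delta, Yan, 1985, Echo, 3, 11), (Helix, Eve, 2022, Omega, 16, 12), (Orion, Jo, 2002, Orion, 10, 18), (Orion, Jo, 2002, Orion, 18, 8), (Orion, Mo, 2016, Zephyr, 10, 18), (Orion, Mo, 2016, Zephyr, 18, 8)}
(Studio ⨝ Movie) ⋈ Actor (natural join on year): {(Delta, Cal, 2004, Argo, 22, 34, 1, Uma), (Delta, Cal, 2004, Argo, 22, 34, 16, Wes), (Delta, Cal, 2004, Argo, 23, 32, 1, Uma), (Delta, Cal, 2004, Argo, 23, 32, 16, Wes), (Delta, Cal, 2004, Argo, 3, 11, 1, Uma), (Delta, Cal, 2004, Argo, 3, 11, 16, Wes), (Delta, Rae, 1984, Omega, 22, 34, 1, Wes), (Delta, Rae, 1984, Omega, 23, 32, 1, Wes), (Delta, Rae, 1984, Omega, 3, 11, 1, Wes), (Delta, Yan, 1985, Echo, 22, 34, 11, Ned), (Delta, Yan, 1985, Echo, 23, 32, 11, Ned), (Delta, Yan, 1985, Echo, 3, 11, 11, Ned), (Orion, Mo, 2016, Zephyr, 10, 18, 19, Jo), (Orion, Mo, 2016, Zephyr, 18, 8, 19, Jo)}
π[aid, sid]: project onto (aid, sid) (9 duplicate(s) eliminated) → {(11, 3), (18, 10), (32, 23), (34, 22), (8, 18)}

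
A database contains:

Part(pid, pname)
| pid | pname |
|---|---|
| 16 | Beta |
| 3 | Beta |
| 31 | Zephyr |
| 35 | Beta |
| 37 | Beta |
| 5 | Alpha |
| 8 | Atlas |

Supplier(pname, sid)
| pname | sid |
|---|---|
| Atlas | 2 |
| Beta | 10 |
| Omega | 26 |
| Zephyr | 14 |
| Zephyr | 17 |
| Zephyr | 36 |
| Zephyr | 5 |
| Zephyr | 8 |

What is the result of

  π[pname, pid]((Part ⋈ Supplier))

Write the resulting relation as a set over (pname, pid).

Joining Part and Supplier on pname yields {(16, Beta, 10), (3, Beta, 10), (31, Zephyr, 14), (31, Zephyr, 17), (31, Zephyr, 36), (31, Zephyr, 5), (31, Zephyr, 8), (35, Beta, 10), (37, Beta, 10), (8, Atlas, 2)}.
π_{pname, pid} gives {(Atlas, 8), (Beta, 16), (Beta, 3), (Beta, 35), (Beta, 37), (Zephyr, 31)} (4 duplicate(s) eliminated).

{(Atlas, 8), (Beta, 16), (Beta, 3), (Beta, 35), (Beta, 37), (Zephyr, 31)}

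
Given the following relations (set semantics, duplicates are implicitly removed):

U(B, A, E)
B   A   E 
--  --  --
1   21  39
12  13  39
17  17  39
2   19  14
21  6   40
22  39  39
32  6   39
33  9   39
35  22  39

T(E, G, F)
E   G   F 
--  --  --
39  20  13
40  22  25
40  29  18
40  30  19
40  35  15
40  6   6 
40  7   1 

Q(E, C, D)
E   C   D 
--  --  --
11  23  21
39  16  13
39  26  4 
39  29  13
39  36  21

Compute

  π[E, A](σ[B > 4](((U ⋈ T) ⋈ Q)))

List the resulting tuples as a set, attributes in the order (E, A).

{(39, 13), (39, 17), (39, 22), (39, 39), (39, 6), (39, 9)}

Joining U and T on E yields {(1, 21, 39, 20, 13), (12, 13, 39, 20, 13), (17, 17, 39, 20, 13), (21, 6, 40, 22, 25), (21, 6, 40, 29, 18), (21, 6, 40, 30, 19), (21, 6, 40, 35, 15), (21, 6, 40, 6, 6), (21, 6, 40, 7, 1), (22, 39, 39, 20, 13), (32, 6, 39, 20, 13), (33, 9, 39, 20, 13), (35, 22, 39, 20, 13)}.
Joining (U ⋈ T) and Q on E yields {(1, 21, 39, 20, 13, 16, 13), (1, 21, 39, 20, 13, 26, 4), (1, 21, 39, 20, 13, 29, 13), (1, 21, 39, 20, 13, 36, 21), (12, 13, 39, 20, 13, 16, 13), (12, 13, 39, 20, 13, 26, 4), (12, 13, 39, 20, 13, 29, 13), (12, 13, 39, 20, 13, 36, 21), (17, 17, 39, 20, 13, 16, 13), (17, 17, 39, 20, 13, 26, 4), (17, 17, 39, 20, 13, 29, 13), (17, 17, 39, 20, 13, 36, 21), (22, 39, 39, 20, 13, 16, 13), (22, 39, 39, 20, 13, 26, 4), (22, 39, 39, 20, 13, 29, 13), (22, 39, 39, 20, 13, 36, 21), (32, 6, 39, 20, 13, 16, 13), (32, 6, 39, 20, 13, 26, 4), (32, 6, 39, 20, 13, 29, 13), (32, 6, 39, 20, 13, 36, 21), (33, 9, 39, 20, 13, 16, 13), (33, 9, 39, 20, 13, 26, 4), (33, 9, 39, 20, 13, 29, 13), (33, 9, 39, 20, 13, 36, 21), (35, 22, 39, 20, 13, 16, 13), (35, 22, 39, 20, 13, 26, 4), (35, 22, 39, 20, 13, 29, 13), (35, 22, 39, 20, 13, 36, 21)}.
Selection B > 4: {(12, 13, 39, 20, 13, 16, 13), (12, 13, 39, 20, 13, 26, 4), (12, 13, 39, 20, 13, 29, 13), (12, 13, 39, 20, 13, 36, 21), (17, 17, 39, 20, 13, 16, 13), (17, 17, 39, 20, 13, 26, 4), (17, 17, 39, 20, 13, 29, 13), (17, 17, 39, 20, 13, 36, 21), (22, 39, 39, 20, 13, 16, 13), (22, 39, 39, 20, 13, 26, 4), (22, 39, 39, 20, 13, 29, 13), (22, 39, 39, 20, 13, 36, 21), (32, 6, 39, 20, 13, 16, 13), (32, 6, 39, 20, 13, 26, 4), (32, 6, 39, 20, 13, 29, 13), (32, 6, 39, 20, 13, 36, 21), (33, 9, 39, 20, 13, 16, 13), (33, 9, 39, 20, 13, 26, 4), (33, 9, 39, 20, 13, 29, 13), (33, 9, 39, 20, 13, 36, 21), (35, 22, 39, 20, 13, 16, 13), (35, 22, 39, 20, 13, 26, 4), (35, 22, 39, 20, 13, 29, 13), (35, 22, 39, 20, 13, 36, 21)}
Projecting to E, A (18 duplicate(s) eliminated): {(39, 13), (39, 17), (39, 22), (39, 39), (39, 6), (39, 9)}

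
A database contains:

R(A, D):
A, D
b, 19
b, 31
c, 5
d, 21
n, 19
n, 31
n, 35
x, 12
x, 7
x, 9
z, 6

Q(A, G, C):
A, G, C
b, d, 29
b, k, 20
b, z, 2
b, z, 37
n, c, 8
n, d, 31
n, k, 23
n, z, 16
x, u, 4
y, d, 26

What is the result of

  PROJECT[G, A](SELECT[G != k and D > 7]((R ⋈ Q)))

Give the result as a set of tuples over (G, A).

{(c, n), (d, b), (d, n), (u, x), (z, b), (z, n)}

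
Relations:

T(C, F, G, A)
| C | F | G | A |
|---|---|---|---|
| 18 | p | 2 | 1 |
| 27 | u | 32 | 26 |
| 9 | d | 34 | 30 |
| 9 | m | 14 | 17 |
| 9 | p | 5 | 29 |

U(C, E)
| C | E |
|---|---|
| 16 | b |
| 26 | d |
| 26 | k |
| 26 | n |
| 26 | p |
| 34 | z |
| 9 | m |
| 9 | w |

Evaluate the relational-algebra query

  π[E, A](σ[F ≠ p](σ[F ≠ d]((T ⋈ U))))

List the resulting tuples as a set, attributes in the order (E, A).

{(m, 17), (w, 17)}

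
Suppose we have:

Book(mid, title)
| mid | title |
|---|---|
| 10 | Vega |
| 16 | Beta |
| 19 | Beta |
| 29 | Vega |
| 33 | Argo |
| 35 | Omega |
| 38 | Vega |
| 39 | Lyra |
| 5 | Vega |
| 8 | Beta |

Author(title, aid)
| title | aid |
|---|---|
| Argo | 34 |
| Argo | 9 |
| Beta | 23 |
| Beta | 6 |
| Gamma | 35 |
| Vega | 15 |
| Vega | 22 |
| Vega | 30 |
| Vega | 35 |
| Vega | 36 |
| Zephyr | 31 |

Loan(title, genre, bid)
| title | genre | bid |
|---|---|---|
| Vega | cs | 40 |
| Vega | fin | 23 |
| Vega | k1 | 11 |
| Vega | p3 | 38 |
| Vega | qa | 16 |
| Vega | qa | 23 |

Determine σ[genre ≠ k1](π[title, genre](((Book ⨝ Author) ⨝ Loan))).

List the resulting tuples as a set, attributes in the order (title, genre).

{(Vega, cs), (Vega, fin), (Vega, p3), (Vega, qa)}

Book ⋈ Author (natural join on title): {(10, Vega, 15), (10, Vega, 22), (10, Vega, 30), (10, Vega, 35), (10, Vega, 36), (16, Beta, 23), (16, Beta, 6), (19, Beta, 23), (19, Beta, 6), (29, Vega, 15), (29, Vega, 22), (29, Vega, 30), (29, Vega, 35), (29, Vega, 36), (33, Argo, 34), (33, Argo, 9), (38, Vega, 15), (38, Vega, 22), (38, Vega, 30), (38, Vega, 35), (38, Vega, 36), (5, Vega, 15), (5, Vega, 22), (5, Vega, 30), (5, Vega, 35), (5, Vega, 36), (8, Beta, 23), (8, Beta, 6)}
(Book ⨝ Author) ⋈ Loan (natural join on title): {(10, Vega, 15, cs, 40), (10, Vega, 15, fin, 23), (10, Vega, 15, k1, 11), (10, Vega, 15, p3, 38), (10, Vega, 15, qa, 16), (10, Vega, 15, qa, 23), (10, Vega, 22, cs, 40), (10, Vega, 22, fin, 23), (10, Vega, 22, k1, 11), (10, Vega, 22, p3, 38), (10, Vega, 22, qa, 16), (10, Vega, 22, qa, 23), (10, Vega, 30, cs, 40), (10, Vega, 30, fin, 23), (10, Vega, 30, k1, 11), (10, Vega, 30, p3, 38), (10, Vega, 30, qa, 16), (10, Vega, 30, qa, 23), (10, Vega, 35, cs, 40), (10, Vega, 35, fin, 23), (10, Vega, 35, k1, 11), (10, Vega, 35, p3, 38), (10, Vega, 35, qa, 16), (10, Vega, 35, qa, 23), (10, Vega, 36, cs, 40), (10, Vega, 36, fin, 23), (10, Vega, 36, k1, 11), (10, Vega, 36, p3, 38), (10, Vega, 36, qa, 16), (10, Vega, 36, qa, 23), (29, Vega, 15, cs, 40), (29, Vega, 15, fin, 23), (29, Vega, 15, k1, 11), (29, Vega, 15, p3, 38), (29, Vega, 15, qa, 16), (29, Vega, 15, qa, 23), (29, Vega, 22, cs, 40), (29, Vega, 22, fin, 23), (29, Vega, 22, k1, 11), (29, Vega, 22, p3, 38), (29, Vega, 22, qa, 16), (29, Vega, 22, qa, 23), (29, Vega, 30, cs, 40), (29, Vega, 30, fin, 23), (29, Vega, 30, k1, 11), (29, Vega, 30, p3, 38), (29, Vega, 30, qa, 16), (29, Vega, 30, qa, 23), (29, Vega, 35, cs, 40), (29, Vega, 35, fin, 23), (29, Vega, 35, k1, 11), (29, Vega, 35, p3, 38), (29, Vega, 35, qa, 16), (29, Vega, 35, qa, 23), (29, Vega, 36, cs, 40), (29, Vega, 36, fin, 23), (29, Vega, 36, k1, 11), (29, Vega, 36, p3, 38), (29, Vega, 36, qa, 16), (29, Vega, 36, qa, 23), (38, Vega, 15, cs, 40), (38, Vega, 15, fin, 23), (38, Vega, 15, k1, 11), (38, Vega, 15, p3, 38), (38, Vega, 15, qa, 16), (38, Vega, 15, qa, 23), (38, Vega, 22, cs, 40), (38, Vega, 22, fin, 23), (38, Vega, 22, k1, 11), (38, Vega, 22, p3, 38), (38, Vega, 22, qa, 16), (38, Vega, 22, qa, 23), (38, Vega, 30, cs, 40), (38, Vega, 30, fin, 23), (38, Vega, 30, k1, 11), (38, Vega, 30, p3, 38), (38, Vega, 30, qa, 16), (38, Vega, 30, qa, 23), (38, Vega, 35, cs, 40), (38, Vega, 35, fin, 23), (38, Vega, 35, k1, 11), (38, Vega, 35, p3, 38), (38, Vega, 35, qa, 16), (38, Vega, 35, qa, 23), (38, Vega, 36, cs, 40), (38, Vega, 36, fin, 23), (38, Vega, 36, k1, 11), (38, Vega, 36, p3, 38), (38, Vega, 36, qa, 16), (38, Vega, 36, qa, 23), (5, Vega, 15, cs, 40), (5, Vega, 15, fin, 23), (5, Vega, 15, k1, 11), (5, Vega, 15, p3, 38), (5, Vega, 15, qa, 16), (5, Vega, 15, qa, 23), (5, Vega, 22, cs, 40), (5, Vega, 22, fin, 23), (5, Vega, 22, k1, 11), (5, Vega, 22, p3, 38), (5, Vega, 22, qa, 16), (5, Vega, 22, qa, 23), (5, Vega, 30, cs, 40), (5, Vega, 30, fin, 23), (5, Vega, 30, k1, 11), (5, Vega, 30, p3, 38), (5, Vega, 30, qa, 16), (5, Vega, 30, qa, 23), (5, Vega, 35, cs, 40), (5, Vega, 35, fin, 23), (5, Vega, 35, k1, 11), (5, Vega, 35, p3, 38), (5, Vega, 35, qa, 16), (5, Vega, 35, qa, 23), (5, Vega, 36, cs, 40), (5, Vega, 36, fin, 23), (5, Vega, 36, k1, 11), (5, Vega, 36, p3, 38), (5, Vega, 36, qa, 16), (5, Vega, 36, qa, 23)}
π[title, genre]: project onto (title, genre) (115 duplicate(s) eliminated) → {(Vega, cs), (Vega, fin), (Vega, k1), (Vega, p3), (Vega, qa)}
Filtering on genre ≠ k1 leaves {(Vega, cs), (Vega, fin), (Vega, p3), (Vega, qa)}.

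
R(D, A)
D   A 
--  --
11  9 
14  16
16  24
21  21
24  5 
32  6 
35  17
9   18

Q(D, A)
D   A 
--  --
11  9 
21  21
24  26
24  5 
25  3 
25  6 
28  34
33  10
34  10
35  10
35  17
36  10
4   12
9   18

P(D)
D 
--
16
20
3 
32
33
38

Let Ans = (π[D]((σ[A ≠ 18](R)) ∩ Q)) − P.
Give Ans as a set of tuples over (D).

{11, 21, 24, 35}

Apply σ_{A ≠ 18}; surviving tuples: {(11, 9), (14, 16), (16, 24), (21, 21), (24, 5), (32, 6), (35, 17)}
Intersection: {(11, 9), (14, 16), (16, 24), (21, 21), (24, 5), (32, 6), (35, 17)} with {(11, 9), (21, 21), (24, 26), (24, 5), (25, 3), (25, 6), (28, 34), (33, 10), (34, 10), (35, 10), (35, 17), (36, 10), (4, 12), (9, 18)} → {(11, 9), (21, 21), (24, 5), (35, 17)}
Keep only column(s) D: {11, 21, 24, 35}
Difference: {11, 21, 24, 35} with {16, 20, 3, 32, 33, 38} → {11, 21, 24, 35}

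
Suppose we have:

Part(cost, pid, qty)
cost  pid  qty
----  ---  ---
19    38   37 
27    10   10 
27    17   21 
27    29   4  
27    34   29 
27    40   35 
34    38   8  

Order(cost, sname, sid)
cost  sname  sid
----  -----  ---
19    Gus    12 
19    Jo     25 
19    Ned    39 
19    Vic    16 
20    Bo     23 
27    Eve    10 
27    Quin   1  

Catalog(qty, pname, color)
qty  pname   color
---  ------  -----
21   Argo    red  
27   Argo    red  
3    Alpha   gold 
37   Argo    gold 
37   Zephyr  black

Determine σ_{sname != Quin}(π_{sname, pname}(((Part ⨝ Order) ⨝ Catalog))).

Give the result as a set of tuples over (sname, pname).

{(Eve, Argo), (Gus, Argo), (Gus, Zephyr), (Jo, Argo), (Jo, Zephyr), (Ned, Argo), (Ned, Zephyr), (Vic, Argo), (Vic, Zephyr)}

Part ⋈ Order (natural join on cost): {(19, 38, 37, Gus, 12), (19, 38, 37, Jo, 25), (19, 38, 37, Ned, 39), (19, 38, 37, Vic, 16), (27, 10, 10, Eve, 10), (27, 10, 10, Quin, 1), (27, 17, 21, Eve, 10), (27, 17, 21, Quin, 1), (27, 29, 4, Eve, 10), (27, 29, 4, Quin, 1), (27, 34, 29, Eve, 10), (27, 34, 29, Quin, 1), (27, 40, 35, Eve, 10), (27, 40, 35, Quin, 1)}
(Part ⨝ Order) ⋈ Catalog (natural join on qty): {(19, 38, 37, Gus, 12, Argo, gold), (19, 38, 37, Gus, 12, Zephyr, black), (19, 38, 37, Jo, 25, Argo, gold), (19, 38, 37, Jo, 25, Zephyr, black), (19, 38, 37, Ned, 39, Argo, gold), (19, 38, 37, Ned, 39, Zephyr, black), (19, 38, 37, Vic, 16, Argo, gold), (19, 38, 37, Vic, 16, Zephyr, black), (27, 17, 21, Eve, 10, Argo, red), (27, 17, 21, Quin, 1, Argo, red)}
π[sname, pname]: project onto (sname, pname) → {(Eve, Argo), (Gus, Argo), (Gus, Zephyr), (Jo, Argo), (Jo, Zephyr), (Ned, Argo), (Ned, Zephyr), (Quin, Argo), (Vic, Argo), (Vic, Zephyr)}
Filtering on sname != Quin leaves {(Eve, Argo), (Gus, Argo), (Gus, Zephyr), (Jo, Argo), (Jo, Zephyr), (Ned, Argo), (Ned, Zephyr), (Vic, Argo), (Vic, Zephyr)}.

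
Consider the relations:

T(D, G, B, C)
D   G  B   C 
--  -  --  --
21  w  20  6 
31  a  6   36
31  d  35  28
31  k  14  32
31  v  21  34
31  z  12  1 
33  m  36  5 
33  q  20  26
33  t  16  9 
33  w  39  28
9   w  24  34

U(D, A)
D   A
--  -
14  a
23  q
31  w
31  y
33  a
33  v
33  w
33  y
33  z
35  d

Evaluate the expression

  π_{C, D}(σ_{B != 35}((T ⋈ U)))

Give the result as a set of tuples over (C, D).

Natural join on D: {(31, a, 6, 36, w), (31, a, 6, 36, y), (31, d, 35, 28, w), (31, d, 35, 28, y), (31, k, 14, 32, w), (31, k, 14, 32, y), (31, v, 21, 34, w), (31, v, 21, 34, y), (31, z, 12, 1, w), (31, z, 12, 1, y), (33, m, 36, 5, a), (33, m, 36, 5, v), (33, m, 36, 5, w), (33, m, 36, 5, y), (33, m, 36, 5, z), (33, q, 20, 26, a), (33, q, 20, 26, v), (33, q, 20, 26, w), (33, q, 20, 26, y), (33, q, 20, 26, z), (33, t, 16, 9, a), (33, t, 16, 9, v), (33, t, 16, 9, w), (33, t, 16, 9, y), (33, t, 16, 9, z), (33, w, 39, 28, a), (33, w, 39, 28, v), (33, w, 39, 28, w), (33, w, 39, 28, y), (33, w, 39, 28, z)}
Filtering on B != 35 leaves {(31, a, 6, 36, w), (31, a, 6, 36, y), (31, k, 14, 32, w), (31, k, 14, 32, y), (31, v, 21, 34, w), (31, v, 21, 34, y), (31, z, 12, 1, w), (31, z, 12, 1, y), (33, m, 36, 5, a), (33, m, 36, 5, v), (33, m, 36, 5, w), (33, m, 36, 5, y), (33, m, 36, 5, z), (33, q, 20, 26, a), (33, q, 20, 26, v), (33, q, 20, 26, w), (33, q, 20, 26, y), (33, q, 20, 26, z), (33, t, 16, 9, a), (33, t, 16, 9, v), (33, t, 16, 9, w), (33, t, 16, 9, y), (33, t, 16, 9, z), (33, w, 39, 28, a), (33, w, 39, 28, v), (33, w, 39, 28, w), (33, w, 39, 28, y), (33, w, 39, 28, z)}.
Projecting to C, D (20 duplicate(s) eliminated): {(1, 31), (26, 33), (28, 33), (32, 31), (34, 31), (36, 31), (5, 33), (9, 33)}

{(1, 31), (26, 33), (28, 33), (32, 31), (34, 31), (36, 31), (5, 33), (9, 33)}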